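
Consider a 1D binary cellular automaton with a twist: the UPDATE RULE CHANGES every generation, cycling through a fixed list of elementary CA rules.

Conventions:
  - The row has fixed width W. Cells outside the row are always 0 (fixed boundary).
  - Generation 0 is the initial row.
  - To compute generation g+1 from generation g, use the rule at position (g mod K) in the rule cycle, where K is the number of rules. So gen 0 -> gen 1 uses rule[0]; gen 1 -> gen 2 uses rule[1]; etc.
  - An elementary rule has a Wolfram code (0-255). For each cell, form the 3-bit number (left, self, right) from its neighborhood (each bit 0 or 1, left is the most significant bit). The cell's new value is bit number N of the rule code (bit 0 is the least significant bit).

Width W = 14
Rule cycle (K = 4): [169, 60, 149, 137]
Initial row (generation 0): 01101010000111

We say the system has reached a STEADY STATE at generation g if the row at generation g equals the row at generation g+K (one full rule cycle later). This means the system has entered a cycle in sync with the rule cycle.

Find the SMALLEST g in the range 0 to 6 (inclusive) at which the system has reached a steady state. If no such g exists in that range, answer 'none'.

Answer: none

Derivation:
Gen 0: 01101010000111
Gen 1 (rule 169): 01010100110110
Gen 2 (rule 60): 01111110101101
Gen 3 (rule 149): 00111100100001
Gen 4 (rule 137): 10111000001100
Gen 5 (rule 169): 01110011101001
Gen 6 (rule 60): 01001010011101
Gen 7 (rule 149): 01101011001001
Gen 8 (rule 137): 01000010000000
Gen 9 (rule 169): 00011000111111
Gen 10 (rule 60): 00010100100000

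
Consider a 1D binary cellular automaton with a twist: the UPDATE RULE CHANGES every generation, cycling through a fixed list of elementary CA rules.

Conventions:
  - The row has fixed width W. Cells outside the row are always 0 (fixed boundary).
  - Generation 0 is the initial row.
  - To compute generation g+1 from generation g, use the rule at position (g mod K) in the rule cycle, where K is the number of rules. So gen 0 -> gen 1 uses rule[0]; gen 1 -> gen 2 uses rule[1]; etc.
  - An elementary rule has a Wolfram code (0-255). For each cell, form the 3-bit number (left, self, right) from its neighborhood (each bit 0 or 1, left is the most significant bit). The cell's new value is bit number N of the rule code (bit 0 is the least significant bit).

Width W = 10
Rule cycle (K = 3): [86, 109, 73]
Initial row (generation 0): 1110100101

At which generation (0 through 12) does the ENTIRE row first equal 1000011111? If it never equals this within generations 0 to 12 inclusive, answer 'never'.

Gen 0: 1110100101
Gen 1 (rule 86): 0010111101
Gen 2 (rule 109): 1011100111
Gen 3 (rule 73): 0010100101
Gen 4 (rule 86): 0110111101
Gen 5 (rule 109): 0111100111
Gen 6 (rule 73): 0100100101
Gen 7 (rule 86): 1111111101
Gen 8 (rule 109): 1000000111
Gen 9 (rule 73): 0011110101
Gen 10 (rule 86): 0100010101
Gen 11 (rule 109): 0101011111
Gen 12 (rule 73): 0000010001

Answer: never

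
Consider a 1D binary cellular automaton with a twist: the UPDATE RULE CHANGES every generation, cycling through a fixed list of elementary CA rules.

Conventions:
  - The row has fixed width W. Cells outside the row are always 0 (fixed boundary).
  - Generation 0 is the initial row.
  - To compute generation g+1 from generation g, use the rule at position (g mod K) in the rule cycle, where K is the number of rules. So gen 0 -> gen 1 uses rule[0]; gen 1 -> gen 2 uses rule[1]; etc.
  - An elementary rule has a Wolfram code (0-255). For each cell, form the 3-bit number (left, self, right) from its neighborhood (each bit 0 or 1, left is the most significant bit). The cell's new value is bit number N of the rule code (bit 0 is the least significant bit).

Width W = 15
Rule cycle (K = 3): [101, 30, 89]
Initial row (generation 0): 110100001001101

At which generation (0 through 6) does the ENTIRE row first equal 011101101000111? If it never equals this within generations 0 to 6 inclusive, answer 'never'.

Answer: 1

Derivation:
Gen 0: 110100001001101
Gen 1 (rule 101): 011101101000111
Gen 2 (rule 30): 110001001101100
Gen 3 (rule 89): 111100101101111
Gen 4 (rule 101): 000100110110001
Gen 5 (rule 30): 001111100101011
Gen 6 (rule 89): 101000110000011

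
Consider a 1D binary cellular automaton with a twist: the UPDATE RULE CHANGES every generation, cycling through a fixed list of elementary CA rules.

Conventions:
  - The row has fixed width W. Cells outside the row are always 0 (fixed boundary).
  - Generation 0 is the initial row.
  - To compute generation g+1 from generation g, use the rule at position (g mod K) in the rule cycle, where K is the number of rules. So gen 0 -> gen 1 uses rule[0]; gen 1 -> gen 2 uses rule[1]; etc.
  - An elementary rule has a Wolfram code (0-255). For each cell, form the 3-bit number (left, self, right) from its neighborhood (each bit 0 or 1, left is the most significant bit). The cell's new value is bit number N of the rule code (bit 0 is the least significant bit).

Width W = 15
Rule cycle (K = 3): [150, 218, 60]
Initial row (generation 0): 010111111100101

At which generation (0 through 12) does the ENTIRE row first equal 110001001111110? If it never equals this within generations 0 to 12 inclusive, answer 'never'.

Answer: never

Derivation:
Gen 0: 010111111100101
Gen 1 (rule 150): 110011111011101
Gen 2 (rule 218): 111111111011100
Gen 3 (rule 60): 100000000110010
Gen 4 (rule 150): 110000001001111
Gen 5 (rule 218): 111000010111111
Gen 6 (rule 60): 100100011100000
Gen 7 (rule 150): 111110101010000
Gen 8 (rule 218): 111110000001000
Gen 9 (rule 60): 100001000001100
Gen 10 (rule 150): 110011100010010
Gen 11 (rule 218): 111111110101101
Gen 12 (rule 60): 100000001111011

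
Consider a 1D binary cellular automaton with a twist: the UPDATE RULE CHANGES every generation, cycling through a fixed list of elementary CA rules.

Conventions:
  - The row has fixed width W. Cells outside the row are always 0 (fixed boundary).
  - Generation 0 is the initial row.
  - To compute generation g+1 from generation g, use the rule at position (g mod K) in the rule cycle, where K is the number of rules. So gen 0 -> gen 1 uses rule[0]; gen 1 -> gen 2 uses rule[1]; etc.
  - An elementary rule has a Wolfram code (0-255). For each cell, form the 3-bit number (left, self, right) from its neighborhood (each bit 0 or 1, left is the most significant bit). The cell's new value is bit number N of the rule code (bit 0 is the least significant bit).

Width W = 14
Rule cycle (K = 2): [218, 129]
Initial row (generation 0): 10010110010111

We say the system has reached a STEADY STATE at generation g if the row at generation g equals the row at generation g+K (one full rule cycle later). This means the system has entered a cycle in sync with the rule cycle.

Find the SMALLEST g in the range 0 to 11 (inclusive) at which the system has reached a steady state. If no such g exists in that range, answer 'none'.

Gen 0: 10010110010111
Gen 1 (rule 218): 01100111100111
Gen 2 (rule 129): 00000011000010
Gen 3 (rule 218): 00000111100101
Gen 4 (rule 129): 11110011000000
Gen 5 (rule 218): 11111111100000
Gen 6 (rule 129): 01111111001111
Gen 7 (rule 218): 11111111111111
Gen 8 (rule 129): 01111111111110
Gen 9 (rule 218): 11111111111111
Gen 10 (rule 129): 01111111111110
Gen 11 (rule 218): 11111111111111
Gen 12 (rule 129): 01111111111110
Gen 13 (rule 218): 11111111111111

Answer: 7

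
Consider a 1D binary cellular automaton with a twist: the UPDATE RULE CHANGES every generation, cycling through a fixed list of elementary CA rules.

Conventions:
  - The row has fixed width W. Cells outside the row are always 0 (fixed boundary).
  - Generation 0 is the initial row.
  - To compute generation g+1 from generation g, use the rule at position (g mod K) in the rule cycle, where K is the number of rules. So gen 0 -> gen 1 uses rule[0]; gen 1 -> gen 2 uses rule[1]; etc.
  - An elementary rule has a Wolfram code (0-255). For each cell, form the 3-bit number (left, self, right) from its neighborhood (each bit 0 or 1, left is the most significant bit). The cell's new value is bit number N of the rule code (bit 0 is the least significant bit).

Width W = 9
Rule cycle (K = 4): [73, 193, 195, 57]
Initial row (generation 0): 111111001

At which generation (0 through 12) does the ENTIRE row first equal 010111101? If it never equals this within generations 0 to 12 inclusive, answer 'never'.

Gen 0: 111111001
Gen 1 (rule 73): 100001000
Gen 2 (rule 193): 001100011
Gen 3 (rule 195): 110101101
Gen 4 (rule 57): 101011010
Gen 5 (rule 73): 000011000
Gen 6 (rule 193): 111001011
Gen 7 (rule 195): 011010001
Gen 8 (rule 57): 010101100
Gen 9 (rule 73): 000001101
Gen 10 (rule 193): 111100100
Gen 11 (rule 195): 011101001
Gen 12 (rule 57): 010010100

Answer: never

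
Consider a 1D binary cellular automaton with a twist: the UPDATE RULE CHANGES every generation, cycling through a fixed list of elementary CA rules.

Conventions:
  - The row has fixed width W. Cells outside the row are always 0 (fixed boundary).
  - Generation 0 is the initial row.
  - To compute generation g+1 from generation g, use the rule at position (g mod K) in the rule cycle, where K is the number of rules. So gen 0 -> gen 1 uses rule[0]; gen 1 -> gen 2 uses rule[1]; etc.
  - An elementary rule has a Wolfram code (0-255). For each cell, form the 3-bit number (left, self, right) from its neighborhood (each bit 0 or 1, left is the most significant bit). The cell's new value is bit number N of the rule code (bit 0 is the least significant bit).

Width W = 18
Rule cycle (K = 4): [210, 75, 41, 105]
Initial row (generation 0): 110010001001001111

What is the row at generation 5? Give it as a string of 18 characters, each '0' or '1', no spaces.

Answer: 101010001001110010

Derivation:
Gen 0: 110010001001001111
Gen 1 (rule 210): 011101010110110111
Gen 2 (rule 75): 110100000110110101
Gen 3 (rule 41): 101001110101101010
Gen 4 (rule 105): 010001011011110100
Gen 5 (rule 210): 101010001001110010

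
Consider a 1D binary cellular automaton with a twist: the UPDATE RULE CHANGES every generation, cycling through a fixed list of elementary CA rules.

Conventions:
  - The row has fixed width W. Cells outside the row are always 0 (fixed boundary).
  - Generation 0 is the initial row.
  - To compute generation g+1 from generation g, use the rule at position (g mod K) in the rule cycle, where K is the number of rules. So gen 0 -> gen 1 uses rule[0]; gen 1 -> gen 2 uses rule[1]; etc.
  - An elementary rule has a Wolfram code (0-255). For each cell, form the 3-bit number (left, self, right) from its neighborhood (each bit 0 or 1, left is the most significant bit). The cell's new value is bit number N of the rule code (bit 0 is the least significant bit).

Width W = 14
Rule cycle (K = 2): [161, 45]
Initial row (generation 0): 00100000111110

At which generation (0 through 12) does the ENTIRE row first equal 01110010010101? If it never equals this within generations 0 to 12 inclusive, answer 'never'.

Answer: 4

Derivation:
Gen 0: 00100000111110
Gen 1 (rule 161): 10001110011100
Gen 2 (rule 45): 10101000010001
Gen 3 (rule 161): 01010011000100
Gen 4 (rule 45): 01110010010101
Gen 5 (rule 161): 00100000001010
Gen 6 (rule 45): 10101111101110
Gen 7 (rule 161): 01010111010100
Gen 8 (rule 45): 01111100111101
Gen 9 (rule 161): 00111000011010
Gen 10 (rule 45): 10100011010110
Gen 11 (rule 161): 01001000101000
Gen 12 (rule 45): 01001010111011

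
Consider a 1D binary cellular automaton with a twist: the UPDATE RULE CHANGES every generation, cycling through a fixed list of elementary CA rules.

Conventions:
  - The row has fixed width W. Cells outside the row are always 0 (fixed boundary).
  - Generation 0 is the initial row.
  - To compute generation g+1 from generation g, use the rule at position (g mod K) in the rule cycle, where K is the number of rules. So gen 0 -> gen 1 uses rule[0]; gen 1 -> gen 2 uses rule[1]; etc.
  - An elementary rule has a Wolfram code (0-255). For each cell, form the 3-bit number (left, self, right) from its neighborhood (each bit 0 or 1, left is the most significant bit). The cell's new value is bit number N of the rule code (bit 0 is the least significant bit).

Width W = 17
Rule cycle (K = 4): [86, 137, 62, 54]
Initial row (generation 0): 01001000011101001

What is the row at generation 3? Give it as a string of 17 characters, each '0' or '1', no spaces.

Gen 0: 01001000011101001
Gen 1 (rule 86): 11111100100101111
Gen 2 (rule 137): 11111000000001110
Gen 3 (rule 62): 10000100000011001

Answer: 10000100000011001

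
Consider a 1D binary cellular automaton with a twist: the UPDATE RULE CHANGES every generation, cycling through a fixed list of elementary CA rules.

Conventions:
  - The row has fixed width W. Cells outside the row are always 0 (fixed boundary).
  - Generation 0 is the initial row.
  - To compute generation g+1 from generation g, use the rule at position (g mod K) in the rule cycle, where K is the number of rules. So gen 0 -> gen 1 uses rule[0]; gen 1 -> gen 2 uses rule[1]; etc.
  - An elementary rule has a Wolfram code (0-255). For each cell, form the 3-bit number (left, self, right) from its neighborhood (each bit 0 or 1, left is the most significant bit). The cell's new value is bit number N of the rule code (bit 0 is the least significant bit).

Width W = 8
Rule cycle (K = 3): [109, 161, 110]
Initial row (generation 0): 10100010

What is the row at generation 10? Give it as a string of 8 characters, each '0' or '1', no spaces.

Answer: 01000101

Derivation:
Gen 0: 10100010
Gen 1 (rule 109): 11101010
Gen 2 (rule 161): 01010100
Gen 3 (rule 110): 11111100
Gen 4 (rule 109): 10000101
Gen 5 (rule 161): 00110010
Gen 6 (rule 110): 01110110
Gen 7 (rule 109): 01011110
Gen 8 (rule 161): 00101100
Gen 9 (rule 110): 01111100
Gen 10 (rule 109): 01000101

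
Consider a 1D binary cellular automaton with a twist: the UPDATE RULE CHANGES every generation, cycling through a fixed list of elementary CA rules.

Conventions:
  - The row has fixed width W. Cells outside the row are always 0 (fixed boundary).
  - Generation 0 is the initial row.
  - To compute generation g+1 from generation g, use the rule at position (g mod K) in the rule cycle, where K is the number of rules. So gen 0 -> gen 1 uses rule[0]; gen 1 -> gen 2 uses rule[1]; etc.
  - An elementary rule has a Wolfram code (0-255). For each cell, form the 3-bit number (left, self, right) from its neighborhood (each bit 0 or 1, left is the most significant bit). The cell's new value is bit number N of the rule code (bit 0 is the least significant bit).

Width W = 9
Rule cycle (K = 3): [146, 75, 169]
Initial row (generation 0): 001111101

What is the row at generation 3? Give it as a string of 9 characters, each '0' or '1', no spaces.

Gen 0: 001111101
Gen 1 (rule 146): 010111000
Gen 2 (rule 75): 100101011
Gen 3 (rule 169): 000010110

Answer: 000010110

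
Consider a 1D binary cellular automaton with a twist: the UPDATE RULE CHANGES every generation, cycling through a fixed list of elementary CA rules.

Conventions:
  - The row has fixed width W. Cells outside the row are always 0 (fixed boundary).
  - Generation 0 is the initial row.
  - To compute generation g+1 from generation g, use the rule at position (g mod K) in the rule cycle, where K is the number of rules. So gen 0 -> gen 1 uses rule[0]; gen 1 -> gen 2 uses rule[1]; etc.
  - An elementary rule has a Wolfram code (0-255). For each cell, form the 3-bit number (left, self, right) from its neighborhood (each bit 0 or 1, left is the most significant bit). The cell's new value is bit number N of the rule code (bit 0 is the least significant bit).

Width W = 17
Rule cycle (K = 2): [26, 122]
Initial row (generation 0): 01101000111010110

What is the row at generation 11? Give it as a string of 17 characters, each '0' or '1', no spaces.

Answer: 10000000000000001

Derivation:
Gen 0: 01101000111010110
Gen 1 (rule 26): 11000101100000101
Gen 2 (rule 122): 11101011110001010
Gen 3 (rule 26): 10000010001010001
Gen 4 (rule 122): 01000101010101010
Gen 5 (rule 26): 10101000000000001
Gen 6 (rule 122): 01010100000000010
Gen 7 (rule 26): 10000010000000101
Gen 8 (rule 122): 01000101000001010
Gen 9 (rule 26): 10101000100010001
Gen 10 (rule 122): 01010101010101010
Gen 11 (rule 26): 10000000000000001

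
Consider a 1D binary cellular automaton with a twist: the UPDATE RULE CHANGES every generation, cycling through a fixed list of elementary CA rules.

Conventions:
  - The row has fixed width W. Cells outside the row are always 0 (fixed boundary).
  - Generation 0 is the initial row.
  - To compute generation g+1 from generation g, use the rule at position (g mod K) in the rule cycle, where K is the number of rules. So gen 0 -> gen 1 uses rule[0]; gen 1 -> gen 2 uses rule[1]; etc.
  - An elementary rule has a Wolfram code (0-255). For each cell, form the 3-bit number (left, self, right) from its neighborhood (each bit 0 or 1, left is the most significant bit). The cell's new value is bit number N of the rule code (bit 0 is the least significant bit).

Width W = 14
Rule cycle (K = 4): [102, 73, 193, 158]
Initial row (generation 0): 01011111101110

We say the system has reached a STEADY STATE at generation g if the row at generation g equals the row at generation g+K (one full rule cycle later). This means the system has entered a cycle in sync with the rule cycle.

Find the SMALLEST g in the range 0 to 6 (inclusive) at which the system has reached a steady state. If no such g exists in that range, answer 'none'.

Answer: none

Derivation:
Gen 0: 01011111101110
Gen 1 (rule 102): 11100000110010
Gen 2 (rule 73): 10101110110000
Gen 3 (rule 193): 00000110010111
Gen 4 (rule 158): 00001101110110
Gen 5 (rule 102): 00010110011010
Gen 6 (rule 73): 11000110011000
Gen 7 (rule 193): 01010010001011
Gen 8 (rule 158): 11011111011010
Gen 9 (rule 102): 01100001101110
Gen 10 (rule 73): 01101101101010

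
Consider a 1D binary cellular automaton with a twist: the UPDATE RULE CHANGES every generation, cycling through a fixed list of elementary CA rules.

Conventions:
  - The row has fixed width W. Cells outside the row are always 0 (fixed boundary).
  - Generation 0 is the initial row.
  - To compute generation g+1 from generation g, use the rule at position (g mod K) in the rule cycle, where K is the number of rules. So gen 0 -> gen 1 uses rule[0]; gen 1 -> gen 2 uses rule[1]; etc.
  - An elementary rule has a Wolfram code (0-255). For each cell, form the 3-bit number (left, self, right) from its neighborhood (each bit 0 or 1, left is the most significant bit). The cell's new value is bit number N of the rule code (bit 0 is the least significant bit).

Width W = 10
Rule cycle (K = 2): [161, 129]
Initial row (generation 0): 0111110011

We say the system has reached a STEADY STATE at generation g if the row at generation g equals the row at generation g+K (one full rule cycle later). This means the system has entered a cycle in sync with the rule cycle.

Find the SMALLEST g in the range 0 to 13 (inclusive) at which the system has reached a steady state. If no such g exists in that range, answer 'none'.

Gen 0: 0111110011
Gen 1 (rule 161): 0011100000
Gen 2 (rule 129): 1001001111
Gen 3 (rule 161): 0000000110
Gen 4 (rule 129): 1111110000
Gen 5 (rule 161): 0111100111
Gen 6 (rule 129): 0011000010
Gen 7 (rule 161): 1000011000
Gen 8 (rule 129): 0011000011
Gen 9 (rule 161): 1000011000
Gen 10 (rule 129): 0011000011
Gen 11 (rule 161): 1000011000
Gen 12 (rule 129): 0011000011
Gen 13 (rule 161): 1000011000
Gen 14 (rule 129): 0011000011
Gen 15 (rule 161): 1000011000

Answer: 7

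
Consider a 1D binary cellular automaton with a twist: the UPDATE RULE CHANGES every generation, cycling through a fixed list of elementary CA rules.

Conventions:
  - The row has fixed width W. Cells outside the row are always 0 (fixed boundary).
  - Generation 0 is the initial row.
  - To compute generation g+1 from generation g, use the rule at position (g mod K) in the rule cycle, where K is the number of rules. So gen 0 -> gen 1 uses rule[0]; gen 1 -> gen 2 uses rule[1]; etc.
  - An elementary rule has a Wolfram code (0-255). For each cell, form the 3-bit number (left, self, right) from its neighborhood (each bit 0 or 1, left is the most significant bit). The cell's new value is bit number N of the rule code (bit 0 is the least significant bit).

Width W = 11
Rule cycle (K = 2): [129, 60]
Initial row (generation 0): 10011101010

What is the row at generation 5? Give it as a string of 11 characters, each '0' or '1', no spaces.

Gen 0: 10011101010
Gen 1 (rule 129): 00001000000
Gen 2 (rule 60): 00001100000
Gen 3 (rule 129): 11100001111
Gen 4 (rule 60): 10010001000
Gen 5 (rule 129): 00000100011

Answer: 00000100011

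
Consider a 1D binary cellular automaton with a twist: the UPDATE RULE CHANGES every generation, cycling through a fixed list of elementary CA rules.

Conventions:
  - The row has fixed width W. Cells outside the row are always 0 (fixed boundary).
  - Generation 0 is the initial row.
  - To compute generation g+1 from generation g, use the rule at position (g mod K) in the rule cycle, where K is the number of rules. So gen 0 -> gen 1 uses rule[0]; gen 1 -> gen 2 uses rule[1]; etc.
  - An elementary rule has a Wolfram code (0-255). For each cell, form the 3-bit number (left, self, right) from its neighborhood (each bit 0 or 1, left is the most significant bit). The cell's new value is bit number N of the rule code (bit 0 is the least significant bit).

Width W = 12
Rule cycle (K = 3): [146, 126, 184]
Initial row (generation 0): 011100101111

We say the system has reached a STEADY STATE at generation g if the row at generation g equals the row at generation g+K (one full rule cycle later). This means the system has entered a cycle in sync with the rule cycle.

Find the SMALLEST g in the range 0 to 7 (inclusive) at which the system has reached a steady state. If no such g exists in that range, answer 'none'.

Gen 0: 011100101111
Gen 1 (rule 146): 101011000110
Gen 2 (rule 126): 111111101111
Gen 3 (rule 184): 111111011110
Gen 4 (rule 146): 011110001101
Gen 5 (rule 126): 110011011111
Gen 6 (rule 184): 101010111110
Gen 7 (rule 146): 000000011101
Gen 8 (rule 126): 000000110111
Gen 9 (rule 184): 000000101110
Gen 10 (rule 146): 000001000101

Answer: none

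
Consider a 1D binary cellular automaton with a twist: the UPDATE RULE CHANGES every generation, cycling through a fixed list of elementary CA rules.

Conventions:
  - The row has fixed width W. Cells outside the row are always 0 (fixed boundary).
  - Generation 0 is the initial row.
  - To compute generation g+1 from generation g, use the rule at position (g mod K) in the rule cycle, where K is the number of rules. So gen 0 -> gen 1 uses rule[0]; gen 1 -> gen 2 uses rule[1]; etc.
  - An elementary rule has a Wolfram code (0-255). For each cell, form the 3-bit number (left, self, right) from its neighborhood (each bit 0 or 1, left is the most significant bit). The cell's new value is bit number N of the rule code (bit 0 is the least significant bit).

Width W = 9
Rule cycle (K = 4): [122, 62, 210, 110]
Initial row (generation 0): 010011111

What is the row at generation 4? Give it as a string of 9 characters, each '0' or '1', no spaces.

Answer: 110010011

Derivation:
Gen 0: 010011111
Gen 1 (rule 122): 101110001
Gen 2 (rule 62): 111001011
Gen 3 (rule 210): 011110001
Gen 4 (rule 110): 110010011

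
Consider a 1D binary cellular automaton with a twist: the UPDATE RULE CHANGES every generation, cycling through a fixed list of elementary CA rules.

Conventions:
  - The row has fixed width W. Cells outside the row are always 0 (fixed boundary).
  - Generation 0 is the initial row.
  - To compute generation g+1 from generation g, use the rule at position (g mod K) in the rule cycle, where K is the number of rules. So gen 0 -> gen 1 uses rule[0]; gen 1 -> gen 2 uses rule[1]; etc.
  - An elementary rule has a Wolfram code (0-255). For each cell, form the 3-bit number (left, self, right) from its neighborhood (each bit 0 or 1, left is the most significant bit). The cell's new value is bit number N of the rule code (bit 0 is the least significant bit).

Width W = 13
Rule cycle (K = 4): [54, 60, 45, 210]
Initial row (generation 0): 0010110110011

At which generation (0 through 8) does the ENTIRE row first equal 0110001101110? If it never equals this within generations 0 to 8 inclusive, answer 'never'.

Gen 0: 0010110110011
Gen 1 (rule 54): 0111001001100
Gen 2 (rule 60): 0100101101010
Gen 3 (rule 45): 0100111011110
Gen 4 (rule 210): 1011011001111
Gen 5 (rule 54): 1100100110000
Gen 6 (rule 60): 1010110101000
Gen 7 (rule 45): 1111101111011
Gen 8 (rule 210): 0111100111001

Answer: never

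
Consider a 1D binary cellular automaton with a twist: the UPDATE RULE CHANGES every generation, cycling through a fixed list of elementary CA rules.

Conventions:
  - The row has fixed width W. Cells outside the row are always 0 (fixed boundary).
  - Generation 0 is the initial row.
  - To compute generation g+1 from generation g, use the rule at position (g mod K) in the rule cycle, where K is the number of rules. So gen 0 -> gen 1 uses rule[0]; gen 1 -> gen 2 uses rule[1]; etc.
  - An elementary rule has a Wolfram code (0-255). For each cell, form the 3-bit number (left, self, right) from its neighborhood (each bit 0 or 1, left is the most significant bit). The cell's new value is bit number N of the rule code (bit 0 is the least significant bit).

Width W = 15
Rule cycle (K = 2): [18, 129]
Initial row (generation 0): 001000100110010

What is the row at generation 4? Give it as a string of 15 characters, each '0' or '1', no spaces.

Answer: 111111111111111

Derivation:
Gen 0: 001000100110010
Gen 1 (rule 18): 010101011001101
Gen 2 (rule 129): 000000000000000
Gen 3 (rule 18): 000000000000000
Gen 4 (rule 129): 111111111111111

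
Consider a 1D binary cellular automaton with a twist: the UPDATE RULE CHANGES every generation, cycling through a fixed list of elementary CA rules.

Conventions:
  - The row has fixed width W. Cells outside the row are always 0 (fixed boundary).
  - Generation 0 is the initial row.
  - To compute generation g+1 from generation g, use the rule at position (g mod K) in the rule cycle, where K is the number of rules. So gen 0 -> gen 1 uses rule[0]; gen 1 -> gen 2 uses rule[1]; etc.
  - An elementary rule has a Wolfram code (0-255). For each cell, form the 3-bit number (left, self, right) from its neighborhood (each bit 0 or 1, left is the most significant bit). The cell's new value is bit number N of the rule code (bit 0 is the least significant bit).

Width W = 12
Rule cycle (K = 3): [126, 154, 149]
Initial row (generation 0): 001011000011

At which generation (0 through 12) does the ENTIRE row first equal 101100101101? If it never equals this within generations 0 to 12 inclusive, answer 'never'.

Gen 0: 001011000011
Gen 1 (rule 126): 011111100111
Gen 2 (rule 154): 111111011110
Gen 3 (rule 149): 011110001101
Gen 4 (rule 126): 110011011111
Gen 5 (rule 154): 101110011110
Gen 6 (rule 149): 100101001101
Gen 7 (rule 126): 111111111111
Gen 8 (rule 154): 111111111110
Gen 9 (rule 149): 011111111101
Gen 10 (rule 126): 110000000111
Gen 11 (rule 154): 101000001110
Gen 12 (rule 149): 101111100101

Answer: never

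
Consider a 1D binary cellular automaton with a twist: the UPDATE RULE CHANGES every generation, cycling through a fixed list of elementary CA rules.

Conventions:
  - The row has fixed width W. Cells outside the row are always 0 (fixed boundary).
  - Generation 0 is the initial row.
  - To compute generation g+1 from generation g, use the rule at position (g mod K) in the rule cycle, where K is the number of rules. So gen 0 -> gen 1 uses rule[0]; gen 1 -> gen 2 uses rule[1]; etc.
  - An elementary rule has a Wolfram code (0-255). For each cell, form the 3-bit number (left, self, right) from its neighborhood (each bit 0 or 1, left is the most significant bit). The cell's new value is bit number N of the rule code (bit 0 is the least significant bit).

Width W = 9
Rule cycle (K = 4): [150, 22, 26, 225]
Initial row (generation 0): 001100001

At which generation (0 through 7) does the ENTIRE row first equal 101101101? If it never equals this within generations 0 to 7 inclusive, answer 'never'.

Gen 0: 001100001
Gen 1 (rule 150): 010010011
Gen 2 (rule 22): 111111100
Gen 3 (rule 26): 100000010
Gen 4 (rule 225): 001111000
Gen 5 (rule 150): 010110100
Gen 6 (rule 22): 110000110
Gen 7 (rule 26): 101001101

Answer: never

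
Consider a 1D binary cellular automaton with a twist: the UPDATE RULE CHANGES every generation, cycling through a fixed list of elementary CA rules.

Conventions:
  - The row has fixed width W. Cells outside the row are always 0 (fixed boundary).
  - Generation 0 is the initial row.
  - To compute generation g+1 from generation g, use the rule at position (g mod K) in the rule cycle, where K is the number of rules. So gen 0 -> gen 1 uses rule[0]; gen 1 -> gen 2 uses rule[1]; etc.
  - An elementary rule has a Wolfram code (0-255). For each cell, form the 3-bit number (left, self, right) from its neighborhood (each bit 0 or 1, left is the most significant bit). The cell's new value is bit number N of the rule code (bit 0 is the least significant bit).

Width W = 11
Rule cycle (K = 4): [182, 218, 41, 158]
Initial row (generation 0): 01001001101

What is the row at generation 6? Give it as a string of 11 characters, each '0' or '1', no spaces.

Answer: 01010000000

Derivation:
Gen 0: 01001001101
Gen 1 (rule 182): 11111110011
Gen 2 (rule 218): 11111111111
Gen 3 (rule 41): 10000000000
Gen 4 (rule 158): 11000000000
Gen 5 (rule 182): 00100000000
Gen 6 (rule 218): 01010000000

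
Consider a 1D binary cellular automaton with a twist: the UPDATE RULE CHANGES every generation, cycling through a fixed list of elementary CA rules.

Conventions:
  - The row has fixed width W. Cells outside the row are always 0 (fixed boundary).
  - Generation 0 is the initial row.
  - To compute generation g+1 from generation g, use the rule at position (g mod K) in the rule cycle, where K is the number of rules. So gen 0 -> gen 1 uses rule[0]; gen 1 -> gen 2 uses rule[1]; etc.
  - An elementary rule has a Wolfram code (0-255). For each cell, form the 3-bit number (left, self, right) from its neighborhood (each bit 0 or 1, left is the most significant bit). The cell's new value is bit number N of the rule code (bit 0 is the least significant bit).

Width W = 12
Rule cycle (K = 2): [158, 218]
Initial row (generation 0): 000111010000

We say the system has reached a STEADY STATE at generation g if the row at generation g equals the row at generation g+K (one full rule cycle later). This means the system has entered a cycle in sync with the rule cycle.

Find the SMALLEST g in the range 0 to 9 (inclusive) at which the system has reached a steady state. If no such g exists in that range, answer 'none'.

Gen 0: 000111010000
Gen 1 (rule 158): 001110011000
Gen 2 (rule 218): 011111111100
Gen 3 (rule 158): 111111111010
Gen 4 (rule 218): 111111111001
Gen 5 (rule 158): 111111110111
Gen 6 (rule 218): 111111110111
Gen 7 (rule 158): 111111100110
Gen 8 (rule 218): 111111111111
Gen 9 (rule 158): 111111111110
Gen 10 (rule 218): 111111111111
Gen 11 (rule 158): 111111111110

Answer: 8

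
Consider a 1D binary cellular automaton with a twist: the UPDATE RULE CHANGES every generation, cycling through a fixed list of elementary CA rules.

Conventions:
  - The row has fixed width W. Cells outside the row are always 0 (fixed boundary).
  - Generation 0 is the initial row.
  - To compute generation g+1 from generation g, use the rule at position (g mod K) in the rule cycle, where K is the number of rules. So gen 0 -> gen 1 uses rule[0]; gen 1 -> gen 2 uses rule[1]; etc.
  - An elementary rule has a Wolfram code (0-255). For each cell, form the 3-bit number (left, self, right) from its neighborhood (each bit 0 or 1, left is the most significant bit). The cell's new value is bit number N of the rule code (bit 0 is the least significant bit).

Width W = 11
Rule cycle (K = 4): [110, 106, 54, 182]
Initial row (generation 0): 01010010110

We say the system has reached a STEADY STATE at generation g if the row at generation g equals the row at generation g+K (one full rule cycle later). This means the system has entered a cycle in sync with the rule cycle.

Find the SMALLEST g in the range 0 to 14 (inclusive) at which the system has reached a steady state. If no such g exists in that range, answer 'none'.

Answer: 12

Derivation:
Gen 0: 01010010110
Gen 1 (rule 110): 11110111110
Gen 2 (rule 106): 10011100010
Gen 3 (rule 54): 11100010111
Gen 4 (rule 182): 01010111010
Gen 5 (rule 110): 11111101110
Gen 6 (rule 106): 10000111010
Gen 7 (rule 54): 11001000111
Gen 8 (rule 182): 00111101010
Gen 9 (rule 110): 01100111110
Gen 10 (rule 106): 11101100010
Gen 11 (rule 54): 00010010111
Gen 12 (rule 182): 00111111010
Gen 13 (rule 110): 01100001110
Gen 14 (rule 106): 11100011010
Gen 15 (rule 54): 00010100111
Gen 16 (rule 182): 00111111010
Gen 17 (rule 110): 01100001110
Gen 18 (rule 106): 11100011010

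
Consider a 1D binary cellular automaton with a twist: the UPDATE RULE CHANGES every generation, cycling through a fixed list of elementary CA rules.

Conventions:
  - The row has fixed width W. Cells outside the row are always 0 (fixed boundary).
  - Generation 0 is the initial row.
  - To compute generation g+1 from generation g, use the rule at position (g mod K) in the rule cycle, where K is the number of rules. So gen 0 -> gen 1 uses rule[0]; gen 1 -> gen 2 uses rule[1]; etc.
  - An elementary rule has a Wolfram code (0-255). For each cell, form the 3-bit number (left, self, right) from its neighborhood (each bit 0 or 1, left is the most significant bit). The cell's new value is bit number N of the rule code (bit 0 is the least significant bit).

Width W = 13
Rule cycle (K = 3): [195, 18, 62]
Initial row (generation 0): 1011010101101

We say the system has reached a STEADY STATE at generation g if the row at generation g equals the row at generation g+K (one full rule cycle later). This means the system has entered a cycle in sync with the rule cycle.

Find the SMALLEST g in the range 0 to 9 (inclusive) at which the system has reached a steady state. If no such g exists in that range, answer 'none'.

Answer: 5

Derivation:
Gen 0: 1011010101101
Gen 1 (rule 195): 0001000000100
Gen 2 (rule 18): 0010100001010
Gen 3 (rule 62): 0111110011111
Gen 4 (rule 195): 1011110101111
Gen 5 (rule 18): 0000000000000
Gen 6 (rule 62): 0000000000000
Gen 7 (rule 195): 1111111111111
Gen 8 (rule 18): 0000000000000
Gen 9 (rule 62): 0000000000000
Gen 10 (rule 195): 1111111111111
Gen 11 (rule 18): 0000000000000
Gen 12 (rule 62): 0000000000000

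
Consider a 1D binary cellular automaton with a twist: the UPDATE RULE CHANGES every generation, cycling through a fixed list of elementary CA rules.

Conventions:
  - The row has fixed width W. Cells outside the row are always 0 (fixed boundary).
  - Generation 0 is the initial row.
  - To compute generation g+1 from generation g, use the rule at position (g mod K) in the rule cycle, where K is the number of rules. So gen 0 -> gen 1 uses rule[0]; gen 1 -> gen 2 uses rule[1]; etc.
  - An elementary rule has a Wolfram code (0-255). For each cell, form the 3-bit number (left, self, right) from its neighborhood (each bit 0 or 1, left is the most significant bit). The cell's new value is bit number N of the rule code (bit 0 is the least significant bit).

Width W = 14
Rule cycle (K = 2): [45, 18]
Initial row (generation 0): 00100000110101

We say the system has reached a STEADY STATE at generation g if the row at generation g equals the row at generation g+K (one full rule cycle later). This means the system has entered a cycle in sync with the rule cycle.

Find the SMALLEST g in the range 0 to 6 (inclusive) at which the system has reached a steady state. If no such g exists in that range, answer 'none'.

Answer: 2

Derivation:
Gen 0: 00100000110101
Gen 1 (rule 45): 10101110101111
Gen 2 (rule 18): 00000000000000
Gen 3 (rule 45): 11111111111111
Gen 4 (rule 18): 00000000000000
Gen 5 (rule 45): 11111111111111
Gen 6 (rule 18): 00000000000000
Gen 7 (rule 45): 11111111111111
Gen 8 (rule 18): 00000000000000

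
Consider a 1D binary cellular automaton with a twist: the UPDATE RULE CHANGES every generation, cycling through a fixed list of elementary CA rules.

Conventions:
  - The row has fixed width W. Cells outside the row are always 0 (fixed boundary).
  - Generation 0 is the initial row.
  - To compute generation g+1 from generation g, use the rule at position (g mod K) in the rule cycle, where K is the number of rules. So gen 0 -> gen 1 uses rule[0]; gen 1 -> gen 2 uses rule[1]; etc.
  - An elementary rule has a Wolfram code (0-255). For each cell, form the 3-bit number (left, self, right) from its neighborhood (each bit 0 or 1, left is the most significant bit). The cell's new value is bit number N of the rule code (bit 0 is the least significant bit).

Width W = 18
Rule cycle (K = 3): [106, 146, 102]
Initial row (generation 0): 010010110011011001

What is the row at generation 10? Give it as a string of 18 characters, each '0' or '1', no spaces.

Answer: 010000011000010111

Derivation:
Gen 0: 010010110011011001
Gen 1 (rule 106): 100101110111111010
Gen 2 (rule 146): 011000100011110001
Gen 3 (rule 102): 101001100100010011
Gen 4 (rule 106): 010011101000100111
Gen 5 (rule 146): 101101000101011010
Gen 6 (rule 102): 110111001111101110
Gen 7 (rule 106): 111101011000111010
Gen 8 (rule 146): 011000000101010001
Gen 9 (rule 102): 101000001111110011
Gen 10 (rule 106): 010000011000010111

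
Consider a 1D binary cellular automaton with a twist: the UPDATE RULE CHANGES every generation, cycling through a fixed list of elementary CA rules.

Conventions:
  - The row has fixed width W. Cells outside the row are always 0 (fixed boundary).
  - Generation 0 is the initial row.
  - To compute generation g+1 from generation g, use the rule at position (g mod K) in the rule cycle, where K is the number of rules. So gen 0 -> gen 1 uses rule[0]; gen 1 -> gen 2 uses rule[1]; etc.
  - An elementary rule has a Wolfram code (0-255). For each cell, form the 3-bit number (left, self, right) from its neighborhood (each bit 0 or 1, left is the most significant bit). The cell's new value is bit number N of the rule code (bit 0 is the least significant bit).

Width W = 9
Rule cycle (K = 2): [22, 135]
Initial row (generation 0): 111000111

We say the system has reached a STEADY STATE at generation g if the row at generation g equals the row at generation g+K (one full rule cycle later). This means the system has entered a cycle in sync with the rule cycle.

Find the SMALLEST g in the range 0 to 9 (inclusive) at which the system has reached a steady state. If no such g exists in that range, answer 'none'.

Answer: 5

Derivation:
Gen 0: 111000111
Gen 1 (rule 22): 000101000
Gen 2 (rule 135): 111101011
Gen 3 (rule 22): 000001000
Gen 4 (rule 135): 111111011
Gen 5 (rule 22): 000000000
Gen 6 (rule 135): 111111111
Gen 7 (rule 22): 000000000
Gen 8 (rule 135): 111111111
Gen 9 (rule 22): 000000000
Gen 10 (rule 135): 111111111
Gen 11 (rule 22): 000000000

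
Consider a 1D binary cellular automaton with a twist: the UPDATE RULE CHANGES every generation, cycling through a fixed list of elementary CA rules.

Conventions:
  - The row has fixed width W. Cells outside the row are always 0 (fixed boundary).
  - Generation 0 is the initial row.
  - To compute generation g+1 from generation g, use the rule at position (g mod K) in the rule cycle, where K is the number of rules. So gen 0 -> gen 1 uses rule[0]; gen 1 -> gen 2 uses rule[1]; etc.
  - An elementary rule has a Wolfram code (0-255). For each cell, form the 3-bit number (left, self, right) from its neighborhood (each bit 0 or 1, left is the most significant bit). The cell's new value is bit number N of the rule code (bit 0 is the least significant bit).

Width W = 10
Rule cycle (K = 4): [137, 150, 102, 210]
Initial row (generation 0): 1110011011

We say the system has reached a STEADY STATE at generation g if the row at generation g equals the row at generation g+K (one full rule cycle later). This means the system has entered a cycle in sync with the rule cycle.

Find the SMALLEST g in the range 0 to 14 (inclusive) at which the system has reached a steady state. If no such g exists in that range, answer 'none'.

Gen 0: 1110011011
Gen 1 (rule 137): 1100010010
Gen 2 (rule 150): 0010111111
Gen 3 (rule 102): 0111000001
Gen 4 (rule 210): 1011100010
Gen 5 (rule 137): 0011001000
Gen 6 (rule 150): 0100111100
Gen 7 (rule 102): 1101000100
Gen 8 (rule 210): 0100101010
Gen 9 (rule 137): 0000000000
Gen 10 (rule 150): 0000000000
Gen 11 (rule 102): 0000000000
Gen 12 (rule 210): 0000000000
Gen 13 (rule 137): 1111111111
Gen 14 (rule 150): 0111111110
Gen 15 (rule 102): 1000000010
Gen 16 (rule 210): 0100000101
Gen 17 (rule 137): 0001110000
Gen 18 (rule 150): 0010101000

Answer: none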